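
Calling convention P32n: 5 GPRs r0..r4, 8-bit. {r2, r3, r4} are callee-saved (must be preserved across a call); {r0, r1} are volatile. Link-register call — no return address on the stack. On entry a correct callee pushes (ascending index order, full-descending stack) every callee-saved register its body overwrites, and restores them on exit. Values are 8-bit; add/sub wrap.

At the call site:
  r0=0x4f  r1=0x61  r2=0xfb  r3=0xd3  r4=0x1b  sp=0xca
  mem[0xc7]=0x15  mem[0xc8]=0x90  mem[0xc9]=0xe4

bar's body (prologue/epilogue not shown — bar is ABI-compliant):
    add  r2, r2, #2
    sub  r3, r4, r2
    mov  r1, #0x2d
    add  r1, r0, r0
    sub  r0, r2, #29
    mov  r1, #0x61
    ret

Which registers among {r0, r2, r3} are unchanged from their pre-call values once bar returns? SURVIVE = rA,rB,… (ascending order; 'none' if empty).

prologue: push r2 → mem[0xc9]=0xfb, sp=0xc9
prologue: push r3 → mem[0xc8]=0xd3, sp=0xc8
body[0] add  r2, r2, #2 → r2=0xfd
body[1] sub  r3, r4, r2 → r3=0x1e
body[2] mov  r1, #0x2d → r1=0x2d
body[3] add  r1, r0, r0 → r1=0x9e
body[4] sub  r0, r2, #29 → r0=0xe0
body[5] mov  r1, #0x61 → r1=0x61
epilogue: pop r3=0xd3, sp=0xc9
epilogue: pop r2=0xfb, sp=0xca
r0: caller-saved, written=True
r2: callee-saved, written=True
r3: callee-saved, written=True

SURVIVE = r2,r3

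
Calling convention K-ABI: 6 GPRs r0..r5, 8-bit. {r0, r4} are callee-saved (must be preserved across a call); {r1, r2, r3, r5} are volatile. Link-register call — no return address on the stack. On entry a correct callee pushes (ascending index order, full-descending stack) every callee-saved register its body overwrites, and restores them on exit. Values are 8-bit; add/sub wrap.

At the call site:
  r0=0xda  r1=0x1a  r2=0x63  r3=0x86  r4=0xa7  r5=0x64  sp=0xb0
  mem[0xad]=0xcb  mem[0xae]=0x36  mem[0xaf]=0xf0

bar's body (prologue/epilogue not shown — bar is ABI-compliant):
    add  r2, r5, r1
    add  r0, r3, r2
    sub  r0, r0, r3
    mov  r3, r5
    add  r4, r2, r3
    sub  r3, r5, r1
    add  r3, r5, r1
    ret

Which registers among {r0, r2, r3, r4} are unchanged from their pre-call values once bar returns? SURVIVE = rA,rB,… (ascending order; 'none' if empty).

prologue: push r0 -> mem[0xaf]=0xda, sp=0xaf
prologue: push r4 -> mem[0xae]=0xa7, sp=0xae
body[0] add  r2, r5, r1 -> r2=0x7e
body[1] add  r0, r3, r2 -> r0=0x04
body[2] sub  r0, r0, r3 -> r0=0x7e
body[3] mov  r3, r5 -> r3=0x64
body[4] add  r4, r2, r3 -> r4=0xe2
body[5] sub  r3, r5, r1 -> r3=0x4a
body[6] add  r3, r5, r1 -> r3=0x7e
epilogue: pop r4=0xa7, sp=0xaf
epilogue: pop r0=0xda, sp=0xb0
r0: callee-saved, written=True
r2: caller-saved, written=True
r3: caller-saved, written=True
r4: callee-saved, written=True

SURVIVE = r0,r4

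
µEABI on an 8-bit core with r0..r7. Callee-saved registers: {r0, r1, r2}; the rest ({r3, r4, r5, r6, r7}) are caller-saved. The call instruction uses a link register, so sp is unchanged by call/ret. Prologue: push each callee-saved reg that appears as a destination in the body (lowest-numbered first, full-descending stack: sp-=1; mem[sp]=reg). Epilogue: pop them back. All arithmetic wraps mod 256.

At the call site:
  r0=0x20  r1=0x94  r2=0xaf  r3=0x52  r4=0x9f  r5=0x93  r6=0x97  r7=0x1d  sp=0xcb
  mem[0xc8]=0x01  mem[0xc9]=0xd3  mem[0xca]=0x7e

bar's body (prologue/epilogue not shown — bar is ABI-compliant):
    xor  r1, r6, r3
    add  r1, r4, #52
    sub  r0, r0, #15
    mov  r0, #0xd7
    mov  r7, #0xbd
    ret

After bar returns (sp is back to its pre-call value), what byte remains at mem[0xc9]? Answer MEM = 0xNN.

MEM = 0x94

prologue: push r0 -> mem[0xca]=0x20, sp=0xca
prologue: push r1 -> mem[0xc9]=0x94, sp=0xc9
body[0] xor  r1, r6, r3 -> r1=0xc5
body[1] add  r1, r4, #52 -> r1=0xd3
body[2] sub  r0, r0, #15 -> r0=0x11
body[3] mov  r0, #0xd7 -> r0=0xd7
body[4] mov  r7, #0xbd -> r7=0xbd
epilogue: pop r1=0x94, sp=0xca
epilogue: pop r0=0x20, sp=0xcb
prologue pushed ['r0', 'r1'] at ['0xca', '0xc9']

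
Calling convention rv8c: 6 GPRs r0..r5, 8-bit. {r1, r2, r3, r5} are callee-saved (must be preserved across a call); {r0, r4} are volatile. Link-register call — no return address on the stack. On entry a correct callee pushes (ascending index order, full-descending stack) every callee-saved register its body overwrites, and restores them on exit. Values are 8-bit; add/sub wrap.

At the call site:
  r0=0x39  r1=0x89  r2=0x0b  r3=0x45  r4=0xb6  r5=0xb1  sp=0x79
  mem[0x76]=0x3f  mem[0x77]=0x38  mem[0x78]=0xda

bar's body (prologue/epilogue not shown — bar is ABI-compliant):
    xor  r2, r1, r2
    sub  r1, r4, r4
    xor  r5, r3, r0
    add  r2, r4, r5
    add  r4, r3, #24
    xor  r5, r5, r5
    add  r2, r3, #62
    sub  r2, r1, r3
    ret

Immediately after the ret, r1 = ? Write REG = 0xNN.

prologue: push r1 → mem[0x78]=0x89, sp=0x78
prologue: push r2 → mem[0x77]=0x0b, sp=0x77
prologue: push r5 → mem[0x76]=0xb1, sp=0x76
body[0] xor  r2, r1, r2 → r2=0x82
body[1] sub  r1, r4, r4 → r1=0x00
body[2] xor  r5, r3, r0 → r5=0x7c
body[3] add  r2, r4, r5 → r2=0x32
body[4] add  r4, r3, #24 → r4=0x5d
body[5] xor  r5, r5, r5 → r5=0x00
body[6] add  r2, r3, #62 → r2=0x83
body[7] sub  r2, r1, r3 → r2=0xbb
epilogue: pop r5=0xb1, sp=0x77
epilogue: pop r2=0x0b, sp=0x78
epilogue: pop r1=0x89, sp=0x79
r1 is callee-saved → restored

REG = 0x89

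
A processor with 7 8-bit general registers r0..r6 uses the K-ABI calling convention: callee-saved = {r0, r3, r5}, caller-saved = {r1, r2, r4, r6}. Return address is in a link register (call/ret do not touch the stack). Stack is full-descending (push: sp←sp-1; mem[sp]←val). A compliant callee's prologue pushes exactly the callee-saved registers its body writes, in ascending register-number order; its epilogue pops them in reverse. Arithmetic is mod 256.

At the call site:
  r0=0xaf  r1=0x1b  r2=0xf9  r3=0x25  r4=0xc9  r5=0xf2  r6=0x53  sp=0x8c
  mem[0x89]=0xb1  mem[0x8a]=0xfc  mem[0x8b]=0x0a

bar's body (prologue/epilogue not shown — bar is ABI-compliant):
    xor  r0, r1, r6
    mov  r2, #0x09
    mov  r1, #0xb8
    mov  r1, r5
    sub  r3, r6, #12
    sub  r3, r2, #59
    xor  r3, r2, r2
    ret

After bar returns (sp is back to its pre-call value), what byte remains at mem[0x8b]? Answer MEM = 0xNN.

MEM = 0xaf

prologue: push r0 -> mem[0x8b]=0xaf, sp=0x8b
prologue: push r3 -> mem[0x8a]=0x25, sp=0x8a
body[0] xor  r0, r1, r6 -> r0=0x48
body[1] mov  r2, #0x09 -> r2=0x09
body[2] mov  r1, #0xb8 -> r1=0xb8
body[3] mov  r1, r5 -> r1=0xf2
body[4] sub  r3, r6, #12 -> r3=0x47
body[5] sub  r3, r2, #59 -> r3=0xce
body[6] xor  r3, r2, r2 -> r3=0x00
epilogue: pop r3=0x25, sp=0x8b
epilogue: pop r0=0xaf, sp=0x8c
prologue pushed ['r0', 'r3'] at ['0x8b', '0x8a']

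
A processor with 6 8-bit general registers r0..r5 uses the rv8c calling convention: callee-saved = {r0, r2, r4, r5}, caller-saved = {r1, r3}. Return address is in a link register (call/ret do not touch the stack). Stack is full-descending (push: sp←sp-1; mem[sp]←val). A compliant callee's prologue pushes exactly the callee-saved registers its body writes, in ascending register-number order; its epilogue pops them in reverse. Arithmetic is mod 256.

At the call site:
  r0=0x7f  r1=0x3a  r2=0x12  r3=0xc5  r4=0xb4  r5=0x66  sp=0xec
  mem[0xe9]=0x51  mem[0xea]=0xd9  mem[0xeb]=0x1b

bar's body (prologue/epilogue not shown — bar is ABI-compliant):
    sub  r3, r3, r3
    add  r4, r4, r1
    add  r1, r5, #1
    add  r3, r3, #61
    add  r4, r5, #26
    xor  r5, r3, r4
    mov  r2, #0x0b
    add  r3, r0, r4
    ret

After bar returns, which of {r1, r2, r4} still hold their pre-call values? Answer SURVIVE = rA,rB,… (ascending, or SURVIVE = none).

prologue: push r2 → mem[0xeb]=0x12, sp=0xeb
prologue: push r4 → mem[0xea]=0xb4, sp=0xea
prologue: push r5 → mem[0xe9]=0x66, sp=0xe9
body[0] sub  r3, r3, r3 → r3=0x00
body[1] add  r4, r4, r1 → r4=0xee
body[2] add  r1, r5, #1 → r1=0x67
body[3] add  r3, r3, #61 → r3=0x3d
body[4] add  r4, r5, #26 → r4=0x80
body[5] xor  r5, r3, r4 → r5=0xbd
body[6] mov  r2, #0x0b → r2=0x0b
body[7] add  r3, r0, r4 → r3=0xff
epilogue: pop r5=0x66, sp=0xea
epilogue: pop r4=0xb4, sp=0xeb
epilogue: pop r2=0x12, sp=0xec
r1: caller-saved, written=True
r2: callee-saved, written=True
r4: callee-saved, written=True

SURVIVE = r2,r4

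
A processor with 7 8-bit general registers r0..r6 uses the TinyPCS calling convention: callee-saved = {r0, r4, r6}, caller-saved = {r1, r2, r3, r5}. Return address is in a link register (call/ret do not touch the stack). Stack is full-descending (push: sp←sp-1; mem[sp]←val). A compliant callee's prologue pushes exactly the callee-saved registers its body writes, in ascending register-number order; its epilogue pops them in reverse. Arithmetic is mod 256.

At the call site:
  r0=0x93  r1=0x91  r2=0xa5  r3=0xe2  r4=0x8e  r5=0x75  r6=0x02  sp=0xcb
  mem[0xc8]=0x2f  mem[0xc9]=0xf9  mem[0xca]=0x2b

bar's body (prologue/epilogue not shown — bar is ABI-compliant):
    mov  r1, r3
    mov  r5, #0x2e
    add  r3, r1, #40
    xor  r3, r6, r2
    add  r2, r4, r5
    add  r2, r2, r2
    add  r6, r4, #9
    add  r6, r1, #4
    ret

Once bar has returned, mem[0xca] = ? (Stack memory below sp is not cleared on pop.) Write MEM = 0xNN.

prologue: push r6 -> mem[0xca]=0x02, sp=0xca
body[0] mov  r1, r3 -> r1=0xe2
body[1] mov  r5, #0x2e -> r5=0x2e
body[2] add  r3, r1, #40 -> r3=0x0a
body[3] xor  r3, r6, r2 -> r3=0xa7
body[4] add  r2, r4, r5 -> r2=0xbc
body[5] add  r2, r2, r2 -> r2=0x78
body[6] add  r6, r4, #9 -> r6=0x97
body[7] add  r6, r1, #4 -> r6=0xe6
epilogue: pop r6=0x02, sp=0xcb
prologue pushed ['r6'] at ['0xca']

MEM = 0x02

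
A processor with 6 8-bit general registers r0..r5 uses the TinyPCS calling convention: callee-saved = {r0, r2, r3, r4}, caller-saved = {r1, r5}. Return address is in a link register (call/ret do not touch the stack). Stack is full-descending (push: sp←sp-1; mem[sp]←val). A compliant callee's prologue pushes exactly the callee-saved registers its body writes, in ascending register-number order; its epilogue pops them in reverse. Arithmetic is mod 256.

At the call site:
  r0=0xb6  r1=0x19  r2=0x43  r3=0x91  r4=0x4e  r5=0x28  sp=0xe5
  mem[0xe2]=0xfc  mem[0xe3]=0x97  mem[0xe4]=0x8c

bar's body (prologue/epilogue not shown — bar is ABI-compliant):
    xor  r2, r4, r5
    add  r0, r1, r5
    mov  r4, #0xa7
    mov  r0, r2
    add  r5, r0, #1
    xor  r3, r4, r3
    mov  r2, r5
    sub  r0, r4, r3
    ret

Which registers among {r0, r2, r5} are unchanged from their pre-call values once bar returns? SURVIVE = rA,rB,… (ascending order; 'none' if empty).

SURVIVE = r0,r2

prologue: push r0 → mem[0xe4]=0xb6, sp=0xe4
prologue: push r2 → mem[0xe3]=0x43, sp=0xe3
prologue: push r3 → mem[0xe2]=0x91, sp=0xe2
prologue: push r4 → mem[0xe1]=0x4e, sp=0xe1
body[0] xor  r2, r4, r5 → r2=0x66
body[1] add  r0, r1, r5 → r0=0x41
body[2] mov  r4, #0xa7 → r4=0xa7
body[3] mov  r0, r2 → r0=0x66
body[4] add  r5, r0, #1 → r5=0x67
body[5] xor  r3, r4, r3 → r3=0x36
body[6] mov  r2, r5 → r2=0x67
body[7] sub  r0, r4, r3 → r0=0x71
epilogue: pop r4=0x4e, sp=0xe2
epilogue: pop r3=0x91, sp=0xe3
epilogue: pop r2=0x43, sp=0xe4
epilogue: pop r0=0xb6, sp=0xe5
r0: callee-saved, written=True
r2: callee-saved, written=True
r5: caller-saved, written=True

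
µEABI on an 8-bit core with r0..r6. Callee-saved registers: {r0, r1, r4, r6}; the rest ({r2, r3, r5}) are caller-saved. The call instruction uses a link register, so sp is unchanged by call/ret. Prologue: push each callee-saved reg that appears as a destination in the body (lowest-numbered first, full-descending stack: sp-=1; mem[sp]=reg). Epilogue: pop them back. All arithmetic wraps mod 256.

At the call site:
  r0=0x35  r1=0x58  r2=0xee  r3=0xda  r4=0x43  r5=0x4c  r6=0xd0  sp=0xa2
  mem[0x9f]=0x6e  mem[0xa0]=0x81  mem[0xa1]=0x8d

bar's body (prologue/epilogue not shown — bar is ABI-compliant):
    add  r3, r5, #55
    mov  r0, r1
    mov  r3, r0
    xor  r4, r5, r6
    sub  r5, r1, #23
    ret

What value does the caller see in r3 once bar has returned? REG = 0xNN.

REG = 0x58

prologue: push r0 → mem[0xa1]=0x35, sp=0xa1
prologue: push r4 → mem[0xa0]=0x43, sp=0xa0
body[0] add  r3, r5, #55 → r3=0x83
body[1] mov  r0, r1 → r0=0x58
body[2] mov  r3, r0 → r3=0x58
body[3] xor  r4, r5, r6 → r4=0x9c
body[4] sub  r5, r1, #23 → r5=0x41
epilogue: pop r4=0x43, sp=0xa1
epilogue: pop r0=0x35, sp=0xa2
r3 is caller-saved → body value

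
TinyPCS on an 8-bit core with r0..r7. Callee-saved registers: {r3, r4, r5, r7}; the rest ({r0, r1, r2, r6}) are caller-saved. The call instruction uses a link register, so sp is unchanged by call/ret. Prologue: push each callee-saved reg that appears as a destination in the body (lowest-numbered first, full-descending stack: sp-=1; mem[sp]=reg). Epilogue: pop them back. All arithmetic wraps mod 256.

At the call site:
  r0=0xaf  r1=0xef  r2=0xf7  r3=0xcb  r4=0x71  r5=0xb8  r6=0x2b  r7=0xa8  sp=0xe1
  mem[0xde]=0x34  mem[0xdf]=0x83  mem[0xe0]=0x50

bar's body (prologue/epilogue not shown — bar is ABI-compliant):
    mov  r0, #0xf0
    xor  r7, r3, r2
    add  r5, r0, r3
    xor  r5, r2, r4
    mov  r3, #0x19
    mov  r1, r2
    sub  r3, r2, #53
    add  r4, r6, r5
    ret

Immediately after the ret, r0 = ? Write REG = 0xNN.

prologue: push r3 -> mem[0xe0]=0xcb, sp=0xe0
prologue: push r4 -> mem[0xdf]=0x71, sp=0xdf
prologue: push r5 -> mem[0xde]=0xb8, sp=0xde
prologue: push r7 -> mem[0xdd]=0xa8, sp=0xdd
body[0] mov  r0, #0xf0 -> r0=0xf0
body[1] xor  r7, r3, r2 -> r7=0x3c
body[2] add  r5, r0, r3 -> r5=0xbb
body[3] xor  r5, r2, r4 -> r5=0x86
body[4] mov  r3, #0x19 -> r3=0x19
body[5] mov  r1, r2 -> r1=0xf7
body[6] sub  r3, r2, #53 -> r3=0xc2
body[7] add  r4, r6, r5 -> r4=0xb1
epilogue: pop r7=0xa8, sp=0xde
epilogue: pop r5=0xb8, sp=0xdf
epilogue: pop r4=0x71, sp=0xe0
epilogue: pop r3=0xcb, sp=0xe1
r0 is caller-saved -> body value

REG = 0xf0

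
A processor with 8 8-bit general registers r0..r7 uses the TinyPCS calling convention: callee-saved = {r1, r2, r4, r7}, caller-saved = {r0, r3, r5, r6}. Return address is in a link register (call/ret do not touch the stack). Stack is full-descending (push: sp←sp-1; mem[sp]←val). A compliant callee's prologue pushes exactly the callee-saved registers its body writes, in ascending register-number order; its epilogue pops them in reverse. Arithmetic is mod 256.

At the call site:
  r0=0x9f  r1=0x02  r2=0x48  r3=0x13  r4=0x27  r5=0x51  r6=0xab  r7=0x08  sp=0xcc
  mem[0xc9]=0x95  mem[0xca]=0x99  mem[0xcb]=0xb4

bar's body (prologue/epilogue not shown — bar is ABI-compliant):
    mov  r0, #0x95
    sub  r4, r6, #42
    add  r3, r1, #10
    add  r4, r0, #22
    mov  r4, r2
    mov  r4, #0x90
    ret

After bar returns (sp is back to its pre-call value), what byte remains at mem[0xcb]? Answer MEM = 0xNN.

MEM = 0x27

prologue: push r4 → mem[0xcb]=0x27, sp=0xcb
body[0] mov  r0, #0x95 → r0=0x95
body[1] sub  r4, r6, #42 → r4=0x81
body[2] add  r3, r1, #10 → r3=0x0c
body[3] add  r4, r0, #22 → r4=0xab
body[4] mov  r4, r2 → r4=0x48
body[5] mov  r4, #0x90 → r4=0x90
epilogue: pop r4=0x27, sp=0xcc
prologue pushed ['r4'] at ['0xcb']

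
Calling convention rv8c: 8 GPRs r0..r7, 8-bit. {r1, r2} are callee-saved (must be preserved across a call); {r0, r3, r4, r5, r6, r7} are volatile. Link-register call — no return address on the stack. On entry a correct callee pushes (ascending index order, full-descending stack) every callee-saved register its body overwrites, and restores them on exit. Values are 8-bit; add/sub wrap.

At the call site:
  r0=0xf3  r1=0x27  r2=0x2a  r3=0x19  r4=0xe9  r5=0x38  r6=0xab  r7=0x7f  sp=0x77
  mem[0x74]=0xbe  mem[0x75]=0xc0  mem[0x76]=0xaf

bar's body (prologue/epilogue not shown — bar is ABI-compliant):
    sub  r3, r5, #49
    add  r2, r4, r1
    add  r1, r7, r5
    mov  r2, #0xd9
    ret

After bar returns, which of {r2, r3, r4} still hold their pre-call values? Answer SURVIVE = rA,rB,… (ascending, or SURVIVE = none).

SURVIVE = r2,r4

prologue: push r1 -> mem[0x76]=0x27, sp=0x76
prologue: push r2 -> mem[0x75]=0x2a, sp=0x75
body[0] sub  r3, r5, #49 -> r3=0x07
body[1] add  r2, r4, r1 -> r2=0x10
body[2] add  r1, r7, r5 -> r1=0xb7
body[3] mov  r2, #0xd9 -> r2=0xd9
epilogue: pop r2=0x2a, sp=0x76
epilogue: pop r1=0x27, sp=0x77
r2: callee-saved, written=True
r3: caller-saved, written=True
r4: caller-saved, written=False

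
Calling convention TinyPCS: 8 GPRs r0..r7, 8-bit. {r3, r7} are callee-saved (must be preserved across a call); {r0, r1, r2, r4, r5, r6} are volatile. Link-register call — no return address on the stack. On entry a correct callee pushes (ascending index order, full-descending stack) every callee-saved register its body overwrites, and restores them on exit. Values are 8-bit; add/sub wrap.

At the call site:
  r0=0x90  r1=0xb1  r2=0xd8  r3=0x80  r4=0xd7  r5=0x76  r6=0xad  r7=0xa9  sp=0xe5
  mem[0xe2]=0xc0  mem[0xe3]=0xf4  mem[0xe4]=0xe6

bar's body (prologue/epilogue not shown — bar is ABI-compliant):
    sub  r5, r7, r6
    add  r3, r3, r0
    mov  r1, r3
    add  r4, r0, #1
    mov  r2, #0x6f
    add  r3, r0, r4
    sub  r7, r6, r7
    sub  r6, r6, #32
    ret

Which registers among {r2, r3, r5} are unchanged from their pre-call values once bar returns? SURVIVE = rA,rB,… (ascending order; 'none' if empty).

prologue: push r3 → mem[0xe4]=0x80, sp=0xe4
prologue: push r7 → mem[0xe3]=0xa9, sp=0xe3
body[0] sub  r5, r7, r6 → r5=0xfc
body[1] add  r3, r3, r0 → r3=0x10
body[2] mov  r1, r3 → r1=0x10
body[3] add  r4, r0, #1 → r4=0x91
body[4] mov  r2, #0x6f → r2=0x6f
body[5] add  r3, r0, r4 → r3=0x21
body[6] sub  r7, r6, r7 → r7=0x04
body[7] sub  r6, r6, #32 → r6=0x8d
epilogue: pop r7=0xa9, sp=0xe4
epilogue: pop r3=0x80, sp=0xe5
r2: caller-saved, written=True
r3: callee-saved, written=True
r5: caller-saved, written=True

SURVIVE = r3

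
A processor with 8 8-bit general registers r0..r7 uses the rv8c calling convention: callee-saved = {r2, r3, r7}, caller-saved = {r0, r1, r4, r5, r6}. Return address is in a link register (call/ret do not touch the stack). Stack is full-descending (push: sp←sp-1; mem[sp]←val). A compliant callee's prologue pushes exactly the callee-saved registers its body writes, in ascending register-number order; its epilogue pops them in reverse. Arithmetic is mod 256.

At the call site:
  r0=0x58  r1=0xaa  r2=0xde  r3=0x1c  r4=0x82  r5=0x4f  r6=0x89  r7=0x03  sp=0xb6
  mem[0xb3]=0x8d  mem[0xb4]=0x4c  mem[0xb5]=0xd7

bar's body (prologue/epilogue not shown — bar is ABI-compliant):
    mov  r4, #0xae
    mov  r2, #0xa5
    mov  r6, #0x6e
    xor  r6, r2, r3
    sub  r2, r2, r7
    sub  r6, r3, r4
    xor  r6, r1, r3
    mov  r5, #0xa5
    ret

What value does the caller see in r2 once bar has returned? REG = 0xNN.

prologue: push r2 → mem[0xb5]=0xde, sp=0xb5
body[0] mov  r4, #0xae → r4=0xae
body[1] mov  r2, #0xa5 → r2=0xa5
body[2] mov  r6, #0x6e → r6=0x6e
body[3] xor  r6, r2, r3 → r6=0xb9
body[4] sub  r2, r2, r7 → r2=0xa2
body[5] sub  r6, r3, r4 → r6=0x6e
body[6] xor  r6, r1, r3 → r6=0xb6
body[7] mov  r5, #0xa5 → r5=0xa5
epilogue: pop r2=0xde, sp=0xb6
r2 is callee-saved → restored

REG = 0xde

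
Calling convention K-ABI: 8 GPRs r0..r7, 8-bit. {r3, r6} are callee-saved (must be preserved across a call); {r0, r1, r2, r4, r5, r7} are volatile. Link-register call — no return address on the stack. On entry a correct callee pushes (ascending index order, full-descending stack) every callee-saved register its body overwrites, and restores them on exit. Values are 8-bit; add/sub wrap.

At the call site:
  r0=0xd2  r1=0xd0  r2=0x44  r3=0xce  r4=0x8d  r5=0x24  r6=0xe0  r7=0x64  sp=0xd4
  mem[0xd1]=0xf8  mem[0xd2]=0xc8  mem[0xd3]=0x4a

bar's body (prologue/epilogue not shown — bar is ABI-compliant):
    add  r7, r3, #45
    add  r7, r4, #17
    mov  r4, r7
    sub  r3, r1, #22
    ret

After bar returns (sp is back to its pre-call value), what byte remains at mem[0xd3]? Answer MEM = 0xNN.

MEM = 0xce

prologue: push r3 -> mem[0xd3]=0xce, sp=0xd3
body[0] add  r7, r3, #45 -> r7=0xfb
body[1] add  r7, r4, #17 -> r7=0x9e
body[2] mov  r4, r7 -> r4=0x9e
body[3] sub  r3, r1, #22 -> r3=0xba
epilogue: pop r3=0xce, sp=0xd4
prologue pushed ['r3'] at ['0xd3']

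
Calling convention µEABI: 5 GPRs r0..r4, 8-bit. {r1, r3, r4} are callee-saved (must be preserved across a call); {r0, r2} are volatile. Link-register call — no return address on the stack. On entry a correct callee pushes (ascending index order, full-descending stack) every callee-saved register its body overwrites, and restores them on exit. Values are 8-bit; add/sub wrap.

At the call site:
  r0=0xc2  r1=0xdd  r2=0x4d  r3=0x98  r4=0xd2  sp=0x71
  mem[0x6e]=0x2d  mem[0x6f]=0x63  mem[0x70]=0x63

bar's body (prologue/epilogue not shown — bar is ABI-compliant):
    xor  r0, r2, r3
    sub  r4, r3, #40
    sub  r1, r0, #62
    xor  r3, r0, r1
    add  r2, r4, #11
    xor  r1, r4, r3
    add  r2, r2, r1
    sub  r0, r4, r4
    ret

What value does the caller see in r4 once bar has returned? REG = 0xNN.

prologue: push r1 -> mem[0x70]=0xdd, sp=0x70
prologue: push r3 -> mem[0x6f]=0x98, sp=0x6f
prologue: push r4 -> mem[0x6e]=0xd2, sp=0x6e
body[0] xor  r0, r2, r3 -> r0=0xd5
body[1] sub  r4, r3, #40 -> r4=0x70
body[2] sub  r1, r0, #62 -> r1=0x97
body[3] xor  r3, r0, r1 -> r3=0x42
body[4] add  r2, r4, #11 -> r2=0x7b
body[5] xor  r1, r4, r3 -> r1=0x32
body[6] add  r2, r2, r1 -> r2=0xad
body[7] sub  r0, r4, r4 -> r0=0x00
epilogue: pop r4=0xd2, sp=0x6f
epilogue: pop r3=0x98, sp=0x70
epilogue: pop r1=0xdd, sp=0x71
r4 is callee-saved -> restored

REG = 0xd2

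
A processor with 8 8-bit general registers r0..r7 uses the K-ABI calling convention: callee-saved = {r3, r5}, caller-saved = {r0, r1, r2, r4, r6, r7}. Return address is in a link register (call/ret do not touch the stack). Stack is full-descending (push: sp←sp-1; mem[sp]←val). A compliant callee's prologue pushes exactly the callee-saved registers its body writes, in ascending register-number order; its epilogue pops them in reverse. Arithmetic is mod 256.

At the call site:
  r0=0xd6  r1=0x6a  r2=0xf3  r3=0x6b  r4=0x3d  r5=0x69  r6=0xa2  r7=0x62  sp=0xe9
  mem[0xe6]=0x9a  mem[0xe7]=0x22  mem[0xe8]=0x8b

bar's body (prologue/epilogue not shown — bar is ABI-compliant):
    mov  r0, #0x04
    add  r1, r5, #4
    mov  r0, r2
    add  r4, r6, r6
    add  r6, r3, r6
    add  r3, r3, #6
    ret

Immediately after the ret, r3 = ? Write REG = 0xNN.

REG = 0x6b

prologue: push r3 → mem[0xe8]=0x6b, sp=0xe8
body[0] mov  r0, #0x04 → r0=0x04
body[1] add  r1, r5, #4 → r1=0x6d
body[2] mov  r0, r2 → r0=0xf3
body[3] add  r4, r6, r6 → r4=0x44
body[4] add  r6, r3, r6 → r6=0x0d
body[5] add  r3, r3, #6 → r3=0x71
epilogue: pop r3=0x6b, sp=0xe9
r3 is callee-saved → restored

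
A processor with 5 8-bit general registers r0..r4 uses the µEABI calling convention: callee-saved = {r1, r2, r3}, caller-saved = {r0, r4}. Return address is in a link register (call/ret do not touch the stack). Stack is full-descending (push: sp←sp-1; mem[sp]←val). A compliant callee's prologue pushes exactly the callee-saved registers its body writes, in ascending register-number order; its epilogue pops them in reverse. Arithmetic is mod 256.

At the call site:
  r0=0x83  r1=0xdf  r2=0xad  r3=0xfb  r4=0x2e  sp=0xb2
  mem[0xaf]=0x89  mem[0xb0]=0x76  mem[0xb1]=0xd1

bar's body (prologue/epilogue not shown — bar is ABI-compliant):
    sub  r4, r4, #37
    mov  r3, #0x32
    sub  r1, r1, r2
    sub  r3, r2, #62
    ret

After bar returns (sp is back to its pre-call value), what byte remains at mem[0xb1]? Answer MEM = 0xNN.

prologue: push r1 → mem[0xb1]=0xdf, sp=0xb1
prologue: push r3 → mem[0xb0]=0xfb, sp=0xb0
body[0] sub  r4, r4, #37 → r4=0x09
body[1] mov  r3, #0x32 → r3=0x32
body[2] sub  r1, r1, r2 → r1=0x32
body[3] sub  r3, r2, #62 → r3=0x6f
epilogue: pop r3=0xfb, sp=0xb1
epilogue: pop r1=0xdf, sp=0xb2
prologue pushed ['r1', 'r3'] at ['0xb1', '0xb0']

MEM = 0xdf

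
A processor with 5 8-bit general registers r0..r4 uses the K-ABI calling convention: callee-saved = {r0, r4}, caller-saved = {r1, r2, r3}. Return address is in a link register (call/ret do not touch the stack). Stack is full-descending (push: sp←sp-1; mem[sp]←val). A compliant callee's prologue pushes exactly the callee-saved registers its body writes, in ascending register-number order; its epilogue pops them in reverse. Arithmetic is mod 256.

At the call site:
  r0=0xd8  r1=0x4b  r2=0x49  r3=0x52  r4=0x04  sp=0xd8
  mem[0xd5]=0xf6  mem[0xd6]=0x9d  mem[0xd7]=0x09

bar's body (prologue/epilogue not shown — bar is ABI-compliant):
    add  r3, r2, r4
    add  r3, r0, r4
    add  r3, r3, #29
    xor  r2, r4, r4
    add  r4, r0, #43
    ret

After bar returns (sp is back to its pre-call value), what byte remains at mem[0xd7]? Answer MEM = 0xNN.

prologue: push r4 → mem[0xd7]=0x04, sp=0xd7
body[0] add  r3, r2, r4 → r3=0x4d
body[1] add  r3, r0, r4 → r3=0xdc
body[2] add  r3, r3, #29 → r3=0xf9
body[3] xor  r2, r4, r4 → r2=0x00
body[4] add  r4, r0, #43 → r4=0x03
epilogue: pop r4=0x04, sp=0xd8
prologue pushed ['r4'] at ['0xd7']

MEM = 0x04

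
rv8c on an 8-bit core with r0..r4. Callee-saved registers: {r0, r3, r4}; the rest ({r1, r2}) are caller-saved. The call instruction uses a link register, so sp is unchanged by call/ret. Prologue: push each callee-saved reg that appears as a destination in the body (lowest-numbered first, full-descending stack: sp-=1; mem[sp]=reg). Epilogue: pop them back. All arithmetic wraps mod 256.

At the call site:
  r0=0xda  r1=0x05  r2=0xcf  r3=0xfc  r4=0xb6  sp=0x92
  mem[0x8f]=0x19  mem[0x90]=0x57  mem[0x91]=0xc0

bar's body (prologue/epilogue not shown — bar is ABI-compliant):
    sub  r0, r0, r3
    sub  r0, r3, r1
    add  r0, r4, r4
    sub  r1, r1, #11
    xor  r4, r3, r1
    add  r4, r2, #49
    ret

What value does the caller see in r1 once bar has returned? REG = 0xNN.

REG = 0xfa

prologue: push r0 -> mem[0x91]=0xda, sp=0x91
prologue: push r4 -> mem[0x90]=0xb6, sp=0x90
body[0] sub  r0, r0, r3 -> r0=0xde
body[1] sub  r0, r3, r1 -> r0=0xf7
body[2] add  r0, r4, r4 -> r0=0x6c
body[3] sub  r1, r1, #11 -> r1=0xfa
body[4] xor  r4, r3, r1 -> r4=0x06
body[5] add  r4, r2, #49 -> r4=0x00
epilogue: pop r4=0xb6, sp=0x91
epilogue: pop r0=0xda, sp=0x92
r1 is caller-saved -> body value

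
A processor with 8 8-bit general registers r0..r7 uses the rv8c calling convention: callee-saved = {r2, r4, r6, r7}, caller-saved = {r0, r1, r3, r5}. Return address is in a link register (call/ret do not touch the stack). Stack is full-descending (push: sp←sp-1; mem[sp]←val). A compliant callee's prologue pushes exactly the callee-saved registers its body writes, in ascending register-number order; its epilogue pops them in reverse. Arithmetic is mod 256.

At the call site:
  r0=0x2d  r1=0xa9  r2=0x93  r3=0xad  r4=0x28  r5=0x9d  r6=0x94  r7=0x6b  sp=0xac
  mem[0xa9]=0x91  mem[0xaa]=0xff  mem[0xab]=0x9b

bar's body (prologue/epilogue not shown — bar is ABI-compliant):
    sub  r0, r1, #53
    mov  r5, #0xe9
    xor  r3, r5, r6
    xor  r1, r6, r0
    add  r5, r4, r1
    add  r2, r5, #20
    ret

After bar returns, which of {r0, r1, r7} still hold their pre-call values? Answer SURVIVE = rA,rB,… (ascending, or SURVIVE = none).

SURVIVE = r7

prologue: push r2 → mem[0xab]=0x93, sp=0xab
body[0] sub  r0, r1, #53 → r0=0x74
body[1] mov  r5, #0xe9 → r5=0xe9
body[2] xor  r3, r5, r6 → r3=0x7d
body[3] xor  r1, r6, r0 → r1=0xe0
body[4] add  r5, r4, r1 → r5=0x08
body[5] add  r2, r5, #20 → r2=0x1c
epilogue: pop r2=0x93, sp=0xac
r0: caller-saved, written=True
r1: caller-saved, written=True
r7: callee-saved, written=False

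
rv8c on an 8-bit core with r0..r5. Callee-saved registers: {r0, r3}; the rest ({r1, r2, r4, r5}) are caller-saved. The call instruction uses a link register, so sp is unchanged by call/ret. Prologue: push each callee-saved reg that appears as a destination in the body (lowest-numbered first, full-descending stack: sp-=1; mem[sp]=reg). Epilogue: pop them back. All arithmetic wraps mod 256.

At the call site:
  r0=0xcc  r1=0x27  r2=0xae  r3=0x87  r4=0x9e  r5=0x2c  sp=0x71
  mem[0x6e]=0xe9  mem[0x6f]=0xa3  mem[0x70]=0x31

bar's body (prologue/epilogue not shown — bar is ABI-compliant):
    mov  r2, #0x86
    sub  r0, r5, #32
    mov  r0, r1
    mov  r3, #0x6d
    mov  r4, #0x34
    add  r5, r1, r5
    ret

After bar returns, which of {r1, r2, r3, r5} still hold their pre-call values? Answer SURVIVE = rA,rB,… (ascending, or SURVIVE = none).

prologue: push r0 → mem[0x70]=0xcc, sp=0x70
prologue: push r3 → mem[0x6f]=0x87, sp=0x6f
body[0] mov  r2, #0x86 → r2=0x86
body[1] sub  r0, r5, #32 → r0=0x0c
body[2] mov  r0, r1 → r0=0x27
body[3] mov  r3, #0x6d → r3=0x6d
body[4] mov  r4, #0x34 → r4=0x34
body[5] add  r5, r1, r5 → r5=0x53
epilogue: pop r3=0x87, sp=0x70
epilogue: pop r0=0xcc, sp=0x71
r1: caller-saved, written=False
r2: caller-saved, written=True
r3: callee-saved, written=True
r5: caller-saved, written=True

SURVIVE = r1,r3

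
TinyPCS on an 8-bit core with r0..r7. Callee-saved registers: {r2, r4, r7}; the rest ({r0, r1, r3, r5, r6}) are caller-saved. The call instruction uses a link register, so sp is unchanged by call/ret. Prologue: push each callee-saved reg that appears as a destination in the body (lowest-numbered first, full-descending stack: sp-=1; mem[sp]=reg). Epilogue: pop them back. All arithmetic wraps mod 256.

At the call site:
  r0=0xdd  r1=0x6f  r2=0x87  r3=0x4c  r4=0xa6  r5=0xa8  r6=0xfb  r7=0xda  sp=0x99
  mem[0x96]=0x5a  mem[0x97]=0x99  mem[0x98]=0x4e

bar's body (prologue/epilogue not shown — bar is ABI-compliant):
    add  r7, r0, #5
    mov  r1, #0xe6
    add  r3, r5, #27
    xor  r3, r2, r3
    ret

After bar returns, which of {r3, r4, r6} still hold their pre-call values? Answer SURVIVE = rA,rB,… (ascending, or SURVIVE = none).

SURVIVE = r4,r6

prologue: push r7 -> mem[0x98]=0xda, sp=0x98
body[0] add  r7, r0, #5 -> r7=0xe2
body[1] mov  r1, #0xe6 -> r1=0xe6
body[2] add  r3, r5, #27 -> r3=0xc3
body[3] xor  r3, r2, r3 -> r3=0x44
epilogue: pop r7=0xda, sp=0x99
r3: caller-saved, written=True
r4: callee-saved, written=False
r6: caller-saved, written=False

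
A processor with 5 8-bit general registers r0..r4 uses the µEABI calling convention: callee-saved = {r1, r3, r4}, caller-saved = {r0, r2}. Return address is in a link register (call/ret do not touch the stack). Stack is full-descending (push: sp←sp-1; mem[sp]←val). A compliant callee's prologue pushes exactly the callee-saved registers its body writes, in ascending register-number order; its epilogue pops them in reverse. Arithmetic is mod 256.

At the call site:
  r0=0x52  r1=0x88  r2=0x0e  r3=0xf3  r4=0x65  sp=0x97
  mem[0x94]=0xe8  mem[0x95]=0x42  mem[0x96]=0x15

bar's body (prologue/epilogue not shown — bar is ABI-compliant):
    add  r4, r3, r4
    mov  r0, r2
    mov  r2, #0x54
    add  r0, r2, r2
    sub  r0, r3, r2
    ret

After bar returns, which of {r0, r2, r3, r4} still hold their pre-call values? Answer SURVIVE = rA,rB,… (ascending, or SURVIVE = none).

SURVIVE = r3,r4

prologue: push r4 -> mem[0x96]=0x65, sp=0x96
body[0] add  r4, r3, r4 -> r4=0x58
body[1] mov  r0, r2 -> r0=0x0e
body[2] mov  r2, #0x54 -> r2=0x54
body[3] add  r0, r2, r2 -> r0=0xa8
body[4] sub  r0, r3, r2 -> r0=0x9f
epilogue: pop r4=0x65, sp=0x97
r0: caller-saved, written=True
r2: caller-saved, written=True
r3: callee-saved, written=False
r4: callee-saved, written=True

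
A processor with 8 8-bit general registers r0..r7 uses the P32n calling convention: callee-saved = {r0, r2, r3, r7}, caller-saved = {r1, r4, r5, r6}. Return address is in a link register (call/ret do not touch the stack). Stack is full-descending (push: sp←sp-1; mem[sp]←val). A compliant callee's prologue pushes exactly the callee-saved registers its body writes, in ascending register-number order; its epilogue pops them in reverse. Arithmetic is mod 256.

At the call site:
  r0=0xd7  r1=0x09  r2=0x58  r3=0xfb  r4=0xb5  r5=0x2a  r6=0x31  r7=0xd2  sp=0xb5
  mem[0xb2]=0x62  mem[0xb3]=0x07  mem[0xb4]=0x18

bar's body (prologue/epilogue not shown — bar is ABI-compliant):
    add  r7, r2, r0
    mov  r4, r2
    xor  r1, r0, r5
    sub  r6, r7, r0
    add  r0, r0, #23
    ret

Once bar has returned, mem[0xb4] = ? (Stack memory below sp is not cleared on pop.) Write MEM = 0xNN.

prologue: push r0 -> mem[0xb4]=0xd7, sp=0xb4
prologue: push r7 -> mem[0xb3]=0xd2, sp=0xb3
body[0] add  r7, r2, r0 -> r7=0x2f
body[1] mov  r4, r2 -> r4=0x58
body[2] xor  r1, r0, r5 -> r1=0xfd
body[3] sub  r6, r7, r0 -> r6=0x58
body[4] add  r0, r0, #23 -> r0=0xee
epilogue: pop r7=0xd2, sp=0xb4
epilogue: pop r0=0xd7, sp=0xb5
prologue pushed ['r0', 'r7'] at ['0xb4', '0xb3']

MEM = 0xd7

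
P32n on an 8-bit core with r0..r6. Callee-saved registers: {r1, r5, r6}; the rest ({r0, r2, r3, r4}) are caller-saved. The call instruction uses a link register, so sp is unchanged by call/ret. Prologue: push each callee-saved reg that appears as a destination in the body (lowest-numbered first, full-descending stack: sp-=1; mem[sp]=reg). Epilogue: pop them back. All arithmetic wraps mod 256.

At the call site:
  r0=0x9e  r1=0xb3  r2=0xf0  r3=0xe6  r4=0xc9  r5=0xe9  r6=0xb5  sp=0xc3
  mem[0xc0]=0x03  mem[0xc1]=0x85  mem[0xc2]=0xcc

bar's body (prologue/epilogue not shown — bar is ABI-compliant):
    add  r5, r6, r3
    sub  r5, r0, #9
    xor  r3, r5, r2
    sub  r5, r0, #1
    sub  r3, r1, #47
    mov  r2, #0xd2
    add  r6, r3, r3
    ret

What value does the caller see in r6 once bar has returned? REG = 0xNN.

REG = 0xb5

prologue: push r5 -> mem[0xc2]=0xe9, sp=0xc2
prologue: push r6 -> mem[0xc1]=0xb5, sp=0xc1
body[0] add  r5, r6, r3 -> r5=0x9b
body[1] sub  r5, r0, #9 -> r5=0x95
body[2] xor  r3, r5, r2 -> r3=0x65
body[3] sub  r5, r0, #1 -> r5=0x9d
body[4] sub  r3, r1, #47 -> r3=0x84
body[5] mov  r2, #0xd2 -> r2=0xd2
body[6] add  r6, r3, r3 -> r6=0x08
epilogue: pop r6=0xb5, sp=0xc2
epilogue: pop r5=0xe9, sp=0xc3
r6 is callee-saved -> restored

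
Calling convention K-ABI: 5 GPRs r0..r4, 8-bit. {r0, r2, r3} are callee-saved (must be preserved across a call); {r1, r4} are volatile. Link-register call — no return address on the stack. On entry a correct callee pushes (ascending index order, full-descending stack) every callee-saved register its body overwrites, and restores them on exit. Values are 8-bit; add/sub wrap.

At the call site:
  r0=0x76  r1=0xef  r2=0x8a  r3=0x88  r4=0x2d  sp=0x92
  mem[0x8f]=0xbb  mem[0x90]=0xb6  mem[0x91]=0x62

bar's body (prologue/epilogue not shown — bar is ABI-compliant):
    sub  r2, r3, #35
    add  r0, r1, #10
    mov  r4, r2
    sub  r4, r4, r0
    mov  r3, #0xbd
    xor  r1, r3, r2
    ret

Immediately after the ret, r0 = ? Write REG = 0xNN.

prologue: push r0 -> mem[0x91]=0x76, sp=0x91
prologue: push r2 -> mem[0x90]=0x8a, sp=0x90
prologue: push r3 -> mem[0x8f]=0x88, sp=0x8f
body[0] sub  r2, r3, #35 -> r2=0x65
body[1] add  r0, r1, #10 -> r0=0xf9
body[2] mov  r4, r2 -> r4=0x65
body[3] sub  r4, r4, r0 -> r4=0x6c
body[4] mov  r3, #0xbd -> r3=0xbd
body[5] xor  r1, r3, r2 -> r1=0xd8
epilogue: pop r3=0x88, sp=0x90
epilogue: pop r2=0x8a, sp=0x91
epilogue: pop r0=0x76, sp=0x92
r0 is callee-saved -> restored

REG = 0x76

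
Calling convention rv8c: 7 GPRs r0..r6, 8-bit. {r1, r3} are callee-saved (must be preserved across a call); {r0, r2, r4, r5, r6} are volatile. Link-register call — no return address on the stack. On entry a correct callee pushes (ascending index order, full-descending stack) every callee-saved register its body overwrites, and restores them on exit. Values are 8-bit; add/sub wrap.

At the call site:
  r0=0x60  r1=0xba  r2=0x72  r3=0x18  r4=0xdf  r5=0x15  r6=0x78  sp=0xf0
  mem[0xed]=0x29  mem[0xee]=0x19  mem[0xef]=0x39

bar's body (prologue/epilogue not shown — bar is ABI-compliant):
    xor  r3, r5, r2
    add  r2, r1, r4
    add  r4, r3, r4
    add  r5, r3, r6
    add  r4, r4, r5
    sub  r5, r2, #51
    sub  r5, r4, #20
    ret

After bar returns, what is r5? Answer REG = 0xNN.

prologue: push r3 -> mem[0xef]=0x18, sp=0xef
body[0] xor  r3, r5, r2 -> r3=0x67
body[1] add  r2, r1, r4 -> r2=0x99
body[2] add  r4, r3, r4 -> r4=0x46
body[3] add  r5, r3, r6 -> r5=0xdf
body[4] add  r4, r4, r5 -> r4=0x25
body[5] sub  r5, r2, #51 -> r5=0x66
body[6] sub  r5, r4, #20 -> r5=0x11
epilogue: pop r3=0x18, sp=0xf0
r5 is caller-saved -> body value

REG = 0x11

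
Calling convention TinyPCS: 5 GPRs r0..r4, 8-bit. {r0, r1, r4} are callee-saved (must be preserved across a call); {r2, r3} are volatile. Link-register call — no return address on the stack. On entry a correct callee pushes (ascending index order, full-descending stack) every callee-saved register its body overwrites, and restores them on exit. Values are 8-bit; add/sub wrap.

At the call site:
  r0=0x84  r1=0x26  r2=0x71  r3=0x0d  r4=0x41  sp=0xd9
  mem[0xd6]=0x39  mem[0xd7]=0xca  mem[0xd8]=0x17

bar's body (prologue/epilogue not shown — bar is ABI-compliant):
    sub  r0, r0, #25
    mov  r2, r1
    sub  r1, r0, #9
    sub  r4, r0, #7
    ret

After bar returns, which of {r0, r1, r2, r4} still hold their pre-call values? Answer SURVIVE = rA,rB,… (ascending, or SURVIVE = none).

SURVIVE = r0,r1,r4

prologue: push r0 -> mem[0xd8]=0x84, sp=0xd8
prologue: push r1 -> mem[0xd7]=0x26, sp=0xd7
prologue: push r4 -> mem[0xd6]=0x41, sp=0xd6
body[0] sub  r0, r0, #25 -> r0=0x6b
body[1] mov  r2, r1 -> r2=0x26
body[2] sub  r1, r0, #9 -> r1=0x62
body[3] sub  r4, r0, #7 -> r4=0x64
epilogue: pop r4=0x41, sp=0xd7
epilogue: pop r1=0x26, sp=0xd8
epilogue: pop r0=0x84, sp=0xd9
r0: callee-saved, written=True
r1: callee-saved, written=True
r2: caller-saved, written=True
r4: callee-saved, written=True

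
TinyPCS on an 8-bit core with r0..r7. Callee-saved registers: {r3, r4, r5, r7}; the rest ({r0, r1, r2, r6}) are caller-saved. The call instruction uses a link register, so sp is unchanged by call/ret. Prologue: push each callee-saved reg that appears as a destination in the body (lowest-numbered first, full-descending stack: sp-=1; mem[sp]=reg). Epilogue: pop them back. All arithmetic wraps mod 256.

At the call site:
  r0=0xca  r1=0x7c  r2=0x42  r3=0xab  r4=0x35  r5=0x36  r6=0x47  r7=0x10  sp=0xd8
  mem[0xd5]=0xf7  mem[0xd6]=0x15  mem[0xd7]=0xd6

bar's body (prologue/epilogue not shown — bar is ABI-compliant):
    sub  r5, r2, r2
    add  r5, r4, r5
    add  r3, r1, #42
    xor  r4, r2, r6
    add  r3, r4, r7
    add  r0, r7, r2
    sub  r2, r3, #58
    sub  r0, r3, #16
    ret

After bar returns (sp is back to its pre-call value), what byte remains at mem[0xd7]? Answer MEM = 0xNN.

prologue: push r3 → mem[0xd7]=0xab, sp=0xd7
prologue: push r4 → mem[0xd6]=0x35, sp=0xd6
prologue: push r5 → mem[0xd5]=0x36, sp=0xd5
body[0] sub  r5, r2, r2 → r5=0x00
body[1] add  r5, r4, r5 → r5=0x35
body[2] add  r3, r1, #42 → r3=0xa6
body[3] xor  r4, r2, r6 → r4=0x05
body[4] add  r3, r4, r7 → r3=0x15
body[5] add  r0, r7, r2 → r0=0x52
body[6] sub  r2, r3, #58 → r2=0xdb
body[7] sub  r0, r3, #16 → r0=0x05
epilogue: pop r5=0x36, sp=0xd6
epilogue: pop r4=0x35, sp=0xd7
epilogue: pop r3=0xab, sp=0xd8
prologue pushed ['r3', 'r4', 'r5'] at ['0xd7', '0xd6', '0xd5']

MEM = 0xab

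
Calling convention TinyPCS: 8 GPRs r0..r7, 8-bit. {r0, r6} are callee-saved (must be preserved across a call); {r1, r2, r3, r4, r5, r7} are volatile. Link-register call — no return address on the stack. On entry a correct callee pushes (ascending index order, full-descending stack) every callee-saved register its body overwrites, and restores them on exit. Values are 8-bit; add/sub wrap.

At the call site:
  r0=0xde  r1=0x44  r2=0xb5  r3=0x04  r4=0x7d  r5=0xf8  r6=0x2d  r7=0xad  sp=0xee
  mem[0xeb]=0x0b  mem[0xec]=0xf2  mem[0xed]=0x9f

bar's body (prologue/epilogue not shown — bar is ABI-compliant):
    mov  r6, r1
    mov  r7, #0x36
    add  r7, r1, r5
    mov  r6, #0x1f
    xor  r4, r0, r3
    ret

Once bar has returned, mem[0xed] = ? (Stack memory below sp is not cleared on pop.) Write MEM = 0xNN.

MEM = 0x2d

prologue: push r6 -> mem[0xed]=0x2d, sp=0xed
body[0] mov  r6, r1 -> r6=0x44
body[1] mov  r7, #0x36 -> r7=0x36
body[2] add  r7, r1, r5 -> r7=0x3c
body[3] mov  r6, #0x1f -> r6=0x1f
body[4] xor  r4, r0, r3 -> r4=0xda
epilogue: pop r6=0x2d, sp=0xee
prologue pushed ['r6'] at ['0xed']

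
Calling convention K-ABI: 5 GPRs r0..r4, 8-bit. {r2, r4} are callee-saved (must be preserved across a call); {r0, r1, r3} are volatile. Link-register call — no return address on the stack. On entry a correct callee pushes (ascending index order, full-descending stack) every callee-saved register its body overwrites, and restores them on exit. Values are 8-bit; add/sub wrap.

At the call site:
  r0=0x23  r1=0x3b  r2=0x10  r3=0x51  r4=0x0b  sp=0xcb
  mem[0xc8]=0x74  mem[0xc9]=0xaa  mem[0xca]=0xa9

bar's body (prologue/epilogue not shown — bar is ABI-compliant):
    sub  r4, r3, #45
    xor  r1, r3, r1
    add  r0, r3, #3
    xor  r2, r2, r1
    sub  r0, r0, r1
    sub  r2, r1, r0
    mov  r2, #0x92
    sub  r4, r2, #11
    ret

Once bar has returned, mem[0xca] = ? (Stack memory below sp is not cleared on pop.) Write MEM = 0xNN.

prologue: push r2 → mem[0xca]=0x10, sp=0xca
prologue: push r4 → mem[0xc9]=0x0b, sp=0xc9
body[0] sub  r4, r3, #45 → r4=0x24
body[1] xor  r1, r3, r1 → r1=0x6a
body[2] add  r0, r3, #3 → r0=0x54
body[3] xor  r2, r2, r1 → r2=0x7a
body[4] sub  r0, r0, r1 → r0=0xea
body[5] sub  r2, r1, r0 → r2=0x80
body[6] mov  r2, #0x92 → r2=0x92
body[7] sub  r4, r2, #11 → r4=0x87
epilogue: pop r4=0x0b, sp=0xca
epilogue: pop r2=0x10, sp=0xcb
prologue pushed ['r2', 'r4'] at ['0xca', '0xc9']

MEM = 0x10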